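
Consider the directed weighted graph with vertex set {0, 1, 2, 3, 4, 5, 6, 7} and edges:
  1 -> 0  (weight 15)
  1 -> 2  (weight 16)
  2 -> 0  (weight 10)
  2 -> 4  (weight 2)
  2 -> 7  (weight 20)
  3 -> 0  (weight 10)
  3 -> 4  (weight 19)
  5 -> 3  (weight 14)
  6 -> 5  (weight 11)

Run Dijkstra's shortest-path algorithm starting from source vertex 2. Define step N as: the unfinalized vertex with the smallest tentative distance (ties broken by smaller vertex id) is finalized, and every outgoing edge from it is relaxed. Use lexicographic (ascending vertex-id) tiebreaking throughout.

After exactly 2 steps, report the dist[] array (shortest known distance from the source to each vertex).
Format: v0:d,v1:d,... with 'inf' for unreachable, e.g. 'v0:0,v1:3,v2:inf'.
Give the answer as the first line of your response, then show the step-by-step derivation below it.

v0:10,v1:inf,v2:0,v3:inf,v4:2,v5:inf,v6:inf,v7:20

step 1: dist = v0:10,v1:inf,v2:0,v3:inf,v4:2,v5:inf,v6:inf,v7:20
step 2: dist = v0:10,v1:inf,v2:0,v3:inf,v4:2,v5:inf,v6:inf,v7:20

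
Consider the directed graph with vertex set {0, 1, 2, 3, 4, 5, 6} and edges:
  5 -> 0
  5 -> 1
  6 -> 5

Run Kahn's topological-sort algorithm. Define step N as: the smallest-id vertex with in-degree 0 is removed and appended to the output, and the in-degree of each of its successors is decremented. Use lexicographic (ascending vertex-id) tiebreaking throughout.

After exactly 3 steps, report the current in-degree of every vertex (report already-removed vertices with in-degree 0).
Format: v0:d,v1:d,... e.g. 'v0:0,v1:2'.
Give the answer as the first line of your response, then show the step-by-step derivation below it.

v0:1,v1:1,v2:0,v3:0,v4:0,v5:1,v6:0

step 1: output 2; order=[2]; indeg=(1,1,0,0,0,1,0)
step 2: output 3; order=[2,3]; indeg=(1,1,0,0,0,1,0)
step 3: output 4; order=[2,3,4]; indeg=(1,1,0,0,0,1,0)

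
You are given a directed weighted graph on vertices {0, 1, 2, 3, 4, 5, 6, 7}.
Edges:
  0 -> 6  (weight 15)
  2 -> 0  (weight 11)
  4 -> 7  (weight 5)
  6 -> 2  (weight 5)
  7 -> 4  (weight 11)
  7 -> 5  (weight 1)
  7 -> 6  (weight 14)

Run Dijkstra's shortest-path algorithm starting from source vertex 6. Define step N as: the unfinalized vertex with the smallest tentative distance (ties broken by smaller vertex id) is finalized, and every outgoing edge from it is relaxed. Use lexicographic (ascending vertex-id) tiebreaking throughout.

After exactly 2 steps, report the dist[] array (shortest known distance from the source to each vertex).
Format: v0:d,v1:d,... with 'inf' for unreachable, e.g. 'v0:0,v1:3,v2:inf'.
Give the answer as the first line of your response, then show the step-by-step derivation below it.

v0:16,v1:inf,v2:5,v3:inf,v4:inf,v5:inf,v6:0,v7:inf

step 1: dist = v0:inf,v1:inf,v2:5,v3:inf,v4:inf,v5:inf,v6:0,v7:inf
step 2: dist = v0:16,v1:inf,v2:5,v3:inf,v4:inf,v5:inf,v6:0,v7:inf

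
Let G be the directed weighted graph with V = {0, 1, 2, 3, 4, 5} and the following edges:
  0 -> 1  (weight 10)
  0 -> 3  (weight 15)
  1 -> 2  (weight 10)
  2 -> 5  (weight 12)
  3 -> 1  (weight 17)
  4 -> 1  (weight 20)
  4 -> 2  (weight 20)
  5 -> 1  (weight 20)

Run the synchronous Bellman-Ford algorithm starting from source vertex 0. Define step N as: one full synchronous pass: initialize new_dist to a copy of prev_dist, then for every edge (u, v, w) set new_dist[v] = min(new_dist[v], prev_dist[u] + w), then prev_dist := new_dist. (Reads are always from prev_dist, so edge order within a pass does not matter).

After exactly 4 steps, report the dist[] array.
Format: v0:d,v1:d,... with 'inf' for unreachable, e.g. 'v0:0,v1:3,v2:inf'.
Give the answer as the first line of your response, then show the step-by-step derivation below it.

v0:0,v1:10,v2:20,v3:15,v4:inf,v5:32

step 1: dist = v0:0,v1:10,v2:inf,v3:15,v4:inf,v5:inf
step 2: dist = v0:0,v1:10,v2:20,v3:15,v4:inf,v5:inf
step 3: dist = v0:0,v1:10,v2:20,v3:15,v4:inf,v5:32
step 4: dist = v0:0,v1:10,v2:20,v3:15,v4:inf,v5:32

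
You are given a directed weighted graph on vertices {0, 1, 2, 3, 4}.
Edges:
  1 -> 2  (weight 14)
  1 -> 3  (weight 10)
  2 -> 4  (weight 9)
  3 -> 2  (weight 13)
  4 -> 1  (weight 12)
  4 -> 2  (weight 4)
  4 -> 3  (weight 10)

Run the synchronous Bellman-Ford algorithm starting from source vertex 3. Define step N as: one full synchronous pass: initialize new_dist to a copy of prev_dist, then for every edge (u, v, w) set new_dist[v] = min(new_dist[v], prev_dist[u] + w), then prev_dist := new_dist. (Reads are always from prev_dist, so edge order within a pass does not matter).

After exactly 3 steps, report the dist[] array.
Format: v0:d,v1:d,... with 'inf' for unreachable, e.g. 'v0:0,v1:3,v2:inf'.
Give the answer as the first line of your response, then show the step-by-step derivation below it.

v0:inf,v1:34,v2:13,v3:0,v4:22

step 1: dist = v0:inf,v1:inf,v2:13,v3:0,v4:inf
step 2: dist = v0:inf,v1:inf,v2:13,v3:0,v4:22
step 3: dist = v0:inf,v1:34,v2:13,v3:0,v4:22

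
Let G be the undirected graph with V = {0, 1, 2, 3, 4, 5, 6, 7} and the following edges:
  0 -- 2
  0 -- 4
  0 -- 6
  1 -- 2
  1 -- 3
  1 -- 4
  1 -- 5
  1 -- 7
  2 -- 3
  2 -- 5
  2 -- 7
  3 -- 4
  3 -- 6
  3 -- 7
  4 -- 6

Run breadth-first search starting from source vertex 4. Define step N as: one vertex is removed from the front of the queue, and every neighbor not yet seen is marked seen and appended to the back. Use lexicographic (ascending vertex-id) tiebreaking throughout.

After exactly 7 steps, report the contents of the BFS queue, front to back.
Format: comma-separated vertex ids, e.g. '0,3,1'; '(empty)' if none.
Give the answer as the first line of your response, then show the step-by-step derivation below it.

7

step 1: dequeue 4; queue=[0,1,3,6]; order=4
step 2: dequeue 0; queue=[1,3,6,2]; order=4,0
step 3: dequeue 1; queue=[3,6,2,5,7]; order=4,0,1
step 4: dequeue 3; queue=[6,2,5,7]; order=4,0,1,3
step 5: dequeue 6; queue=[2,5,7]; order=4,0,1,3,6
step 6: dequeue 2; queue=[5,7]; order=4,0,1,3,6,2
step 7: dequeue 5; queue=[7]; order=4,0,1,3,6,2,5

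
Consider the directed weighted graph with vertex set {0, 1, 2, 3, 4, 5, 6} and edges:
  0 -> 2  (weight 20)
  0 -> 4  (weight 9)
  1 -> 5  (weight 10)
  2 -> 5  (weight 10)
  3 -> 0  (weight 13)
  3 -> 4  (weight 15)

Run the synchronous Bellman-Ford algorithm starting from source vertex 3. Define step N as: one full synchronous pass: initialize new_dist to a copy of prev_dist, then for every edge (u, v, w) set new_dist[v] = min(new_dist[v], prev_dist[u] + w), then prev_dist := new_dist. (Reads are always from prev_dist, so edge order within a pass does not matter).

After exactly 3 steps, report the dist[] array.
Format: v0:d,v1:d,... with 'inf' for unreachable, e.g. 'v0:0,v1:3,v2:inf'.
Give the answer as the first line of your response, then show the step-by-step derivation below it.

v0:13,v1:inf,v2:33,v3:0,v4:15,v5:43,v6:inf

step 1: dist = v0:13,v1:inf,v2:inf,v3:0,v4:15,v5:inf,v6:inf
step 2: dist = v0:13,v1:inf,v2:33,v3:0,v4:15,v5:inf,v6:inf
step 3: dist = v0:13,v1:inf,v2:33,v3:0,v4:15,v5:43,v6:inf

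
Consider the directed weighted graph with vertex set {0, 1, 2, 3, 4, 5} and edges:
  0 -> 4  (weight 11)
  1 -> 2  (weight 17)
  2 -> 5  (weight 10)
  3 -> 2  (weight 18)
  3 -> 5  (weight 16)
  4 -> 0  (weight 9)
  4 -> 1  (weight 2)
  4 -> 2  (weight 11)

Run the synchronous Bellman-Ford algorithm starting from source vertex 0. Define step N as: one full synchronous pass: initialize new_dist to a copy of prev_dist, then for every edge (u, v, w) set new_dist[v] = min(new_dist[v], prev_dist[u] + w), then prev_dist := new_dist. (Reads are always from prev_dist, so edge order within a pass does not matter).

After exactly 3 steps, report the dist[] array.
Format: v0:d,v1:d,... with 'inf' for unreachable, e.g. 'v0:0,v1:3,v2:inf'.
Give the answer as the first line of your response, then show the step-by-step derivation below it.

v0:0,v1:13,v2:22,v3:inf,v4:11,v5:32

step 1: dist = v0:0,v1:inf,v2:inf,v3:inf,v4:11,v5:inf
step 2: dist = v0:0,v1:13,v2:22,v3:inf,v4:11,v5:inf
step 3: dist = v0:0,v1:13,v2:22,v3:inf,v4:11,v5:32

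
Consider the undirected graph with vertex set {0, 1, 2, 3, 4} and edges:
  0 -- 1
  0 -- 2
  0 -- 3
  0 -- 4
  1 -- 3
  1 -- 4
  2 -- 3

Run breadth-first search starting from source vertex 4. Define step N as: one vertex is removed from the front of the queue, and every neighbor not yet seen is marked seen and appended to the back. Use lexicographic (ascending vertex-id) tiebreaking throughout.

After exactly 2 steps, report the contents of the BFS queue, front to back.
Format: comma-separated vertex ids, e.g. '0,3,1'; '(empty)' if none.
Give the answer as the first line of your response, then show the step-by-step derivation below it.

1,2,3

step 1: dequeue 4; queue=[0,1]; order=4
step 2: dequeue 0; queue=[1,2,3]; order=4,0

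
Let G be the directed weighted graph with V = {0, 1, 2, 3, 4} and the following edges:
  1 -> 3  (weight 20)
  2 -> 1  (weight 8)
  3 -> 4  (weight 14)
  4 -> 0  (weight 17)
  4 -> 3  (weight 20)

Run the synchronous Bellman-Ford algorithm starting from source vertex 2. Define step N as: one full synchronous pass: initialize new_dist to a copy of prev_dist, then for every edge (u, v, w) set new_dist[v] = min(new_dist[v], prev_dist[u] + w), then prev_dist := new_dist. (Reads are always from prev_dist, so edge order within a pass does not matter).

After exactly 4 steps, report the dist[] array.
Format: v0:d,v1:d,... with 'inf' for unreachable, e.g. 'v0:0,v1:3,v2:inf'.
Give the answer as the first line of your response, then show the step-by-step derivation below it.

v0:59,v1:8,v2:0,v3:28,v4:42

step 1: dist = v0:inf,v1:8,v2:0,v3:inf,v4:inf
step 2: dist = v0:inf,v1:8,v2:0,v3:28,v4:inf
step 3: dist = v0:inf,v1:8,v2:0,v3:28,v4:42
step 4: dist = v0:59,v1:8,v2:0,v3:28,v4:42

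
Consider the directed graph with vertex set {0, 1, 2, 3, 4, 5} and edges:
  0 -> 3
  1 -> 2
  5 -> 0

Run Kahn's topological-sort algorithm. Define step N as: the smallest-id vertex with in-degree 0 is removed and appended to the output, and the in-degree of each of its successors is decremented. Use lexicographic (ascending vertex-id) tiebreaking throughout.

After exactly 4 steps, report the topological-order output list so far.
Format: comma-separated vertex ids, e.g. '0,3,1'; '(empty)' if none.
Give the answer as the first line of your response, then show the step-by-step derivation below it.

1,2,4,5

step 1: output 1; order=[1]; indeg=(1,0,0,1,0,0)
step 2: output 2; order=[1,2]; indeg=(1,0,0,1,0,0)
step 3: output 4; order=[1,2,4]; indeg=(1,0,0,1,0,0)
step 4: output 5; order=[1,2,4,5]; indeg=(0,0,0,1,0,0)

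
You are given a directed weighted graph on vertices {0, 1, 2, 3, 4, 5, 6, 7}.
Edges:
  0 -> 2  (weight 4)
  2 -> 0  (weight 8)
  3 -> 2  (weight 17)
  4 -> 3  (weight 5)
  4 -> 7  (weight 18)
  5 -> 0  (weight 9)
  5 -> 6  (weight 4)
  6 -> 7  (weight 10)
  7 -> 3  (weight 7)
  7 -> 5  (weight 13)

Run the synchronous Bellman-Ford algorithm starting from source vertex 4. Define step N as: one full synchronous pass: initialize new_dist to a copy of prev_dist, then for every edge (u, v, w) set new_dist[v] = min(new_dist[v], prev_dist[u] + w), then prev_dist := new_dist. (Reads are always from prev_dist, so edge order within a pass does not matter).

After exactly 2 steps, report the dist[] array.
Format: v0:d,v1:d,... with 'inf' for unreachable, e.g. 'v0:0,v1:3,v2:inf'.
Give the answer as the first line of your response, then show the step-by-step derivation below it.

v0:inf,v1:inf,v2:22,v3:5,v4:0,v5:31,v6:inf,v7:18

step 1: dist = v0:inf,v1:inf,v2:inf,v3:5,v4:0,v5:inf,v6:inf,v7:18
step 2: dist = v0:inf,v1:inf,v2:22,v3:5,v4:0,v5:31,v6:inf,v7:18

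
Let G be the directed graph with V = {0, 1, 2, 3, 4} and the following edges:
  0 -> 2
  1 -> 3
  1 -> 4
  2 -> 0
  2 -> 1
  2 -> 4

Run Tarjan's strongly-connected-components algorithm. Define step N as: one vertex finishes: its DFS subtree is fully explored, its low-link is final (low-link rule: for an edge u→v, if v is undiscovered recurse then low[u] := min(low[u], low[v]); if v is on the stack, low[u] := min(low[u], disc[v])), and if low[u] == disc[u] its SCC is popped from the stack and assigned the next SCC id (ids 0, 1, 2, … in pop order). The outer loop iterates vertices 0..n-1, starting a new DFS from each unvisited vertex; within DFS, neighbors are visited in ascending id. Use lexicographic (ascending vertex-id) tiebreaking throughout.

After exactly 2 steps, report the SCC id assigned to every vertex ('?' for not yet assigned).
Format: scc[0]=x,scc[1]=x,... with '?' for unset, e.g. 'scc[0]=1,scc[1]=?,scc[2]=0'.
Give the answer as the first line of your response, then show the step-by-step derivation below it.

scc[0]=?,scc[1]=?,scc[2]=?,scc[3]=0,scc[4]=1

step 1: low=(low[0]=0,low[1]=2,low[2]=0,low[3]=3,low[4]=?); scc=(scc[0]=?,scc[1]=?,scc[2]=?,scc[3]=0,scc[4]=?)
step 2: low=(low[0]=0,low[1]=2,low[2]=0,low[3]=3,low[4]=4); scc=(scc[0]=?,scc[1]=?,scc[2]=?,scc[3]=0,scc[4]=1)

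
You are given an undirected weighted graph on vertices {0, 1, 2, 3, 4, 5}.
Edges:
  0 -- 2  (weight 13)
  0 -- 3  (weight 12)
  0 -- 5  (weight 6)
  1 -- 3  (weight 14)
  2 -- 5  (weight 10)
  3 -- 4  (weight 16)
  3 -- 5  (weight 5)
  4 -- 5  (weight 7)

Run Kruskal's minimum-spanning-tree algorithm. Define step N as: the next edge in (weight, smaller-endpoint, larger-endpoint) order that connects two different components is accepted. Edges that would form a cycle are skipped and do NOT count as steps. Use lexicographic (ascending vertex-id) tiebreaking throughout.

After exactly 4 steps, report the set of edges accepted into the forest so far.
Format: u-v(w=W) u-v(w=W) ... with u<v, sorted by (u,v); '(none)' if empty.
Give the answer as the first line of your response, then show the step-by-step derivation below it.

0-5(w=6) 2-5(w=10) 3-5(w=5) 4-5(w=7)

step 1: add edge 3-5 (w=5); MST = {3-5(w=5)}
step 2: add edge 0-5 (w=6); MST = {0-5(w=6) 3-5(w=5)}
step 3: add edge 4-5 (w=7); MST = {0-5(w=6) 3-5(w=5) 4-5(w=7)}
step 4: add edge 2-5 (w=10); MST = {0-5(w=6) 2-5(w=10) 3-5(w=5) 4-5(w=7)}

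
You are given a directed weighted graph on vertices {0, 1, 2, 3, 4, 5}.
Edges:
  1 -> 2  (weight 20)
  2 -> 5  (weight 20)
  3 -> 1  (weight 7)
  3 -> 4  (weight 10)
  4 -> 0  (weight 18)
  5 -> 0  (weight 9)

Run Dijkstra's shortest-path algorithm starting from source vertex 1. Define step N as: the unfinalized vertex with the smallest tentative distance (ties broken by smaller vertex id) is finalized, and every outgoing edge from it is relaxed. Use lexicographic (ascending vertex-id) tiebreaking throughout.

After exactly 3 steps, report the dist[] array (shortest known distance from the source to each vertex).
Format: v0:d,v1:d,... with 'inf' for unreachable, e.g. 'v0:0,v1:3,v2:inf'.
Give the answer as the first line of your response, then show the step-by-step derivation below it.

v0:49,v1:0,v2:20,v3:inf,v4:inf,v5:40

step 1: dist = v0:inf,v1:0,v2:20,v3:inf,v4:inf,v5:inf
step 2: dist = v0:inf,v1:0,v2:20,v3:inf,v4:inf,v5:40
step 3: dist = v0:49,v1:0,v2:20,v3:inf,v4:inf,v5:40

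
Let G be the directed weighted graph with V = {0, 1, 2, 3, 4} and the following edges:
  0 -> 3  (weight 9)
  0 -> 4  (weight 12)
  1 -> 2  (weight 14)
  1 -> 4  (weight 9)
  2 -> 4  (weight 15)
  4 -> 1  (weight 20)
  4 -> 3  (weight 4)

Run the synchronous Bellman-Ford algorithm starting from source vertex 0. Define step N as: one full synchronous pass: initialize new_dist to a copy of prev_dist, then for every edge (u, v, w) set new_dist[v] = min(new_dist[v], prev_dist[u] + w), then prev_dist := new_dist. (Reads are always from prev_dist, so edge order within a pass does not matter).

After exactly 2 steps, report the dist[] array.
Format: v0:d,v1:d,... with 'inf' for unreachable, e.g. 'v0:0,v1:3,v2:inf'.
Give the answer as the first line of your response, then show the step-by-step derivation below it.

v0:0,v1:32,v2:inf,v3:9,v4:12

step 1: dist = v0:0,v1:inf,v2:inf,v3:9,v4:12
step 2: dist = v0:0,v1:32,v2:inf,v3:9,v4:12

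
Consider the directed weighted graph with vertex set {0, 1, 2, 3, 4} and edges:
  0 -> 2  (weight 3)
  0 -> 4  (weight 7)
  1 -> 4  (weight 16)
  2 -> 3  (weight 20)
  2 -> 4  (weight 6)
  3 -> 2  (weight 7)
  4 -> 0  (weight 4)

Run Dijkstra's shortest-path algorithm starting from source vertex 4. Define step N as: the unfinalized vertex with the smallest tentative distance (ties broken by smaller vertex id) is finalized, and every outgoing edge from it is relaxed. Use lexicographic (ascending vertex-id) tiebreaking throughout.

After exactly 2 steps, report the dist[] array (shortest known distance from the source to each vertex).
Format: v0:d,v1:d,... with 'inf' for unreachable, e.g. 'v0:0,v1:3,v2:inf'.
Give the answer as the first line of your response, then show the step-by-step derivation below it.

v0:4,v1:inf,v2:7,v3:inf,v4:0

step 1: dist = v0:4,v1:inf,v2:inf,v3:inf,v4:0
step 2: dist = v0:4,v1:inf,v2:7,v3:inf,v4:0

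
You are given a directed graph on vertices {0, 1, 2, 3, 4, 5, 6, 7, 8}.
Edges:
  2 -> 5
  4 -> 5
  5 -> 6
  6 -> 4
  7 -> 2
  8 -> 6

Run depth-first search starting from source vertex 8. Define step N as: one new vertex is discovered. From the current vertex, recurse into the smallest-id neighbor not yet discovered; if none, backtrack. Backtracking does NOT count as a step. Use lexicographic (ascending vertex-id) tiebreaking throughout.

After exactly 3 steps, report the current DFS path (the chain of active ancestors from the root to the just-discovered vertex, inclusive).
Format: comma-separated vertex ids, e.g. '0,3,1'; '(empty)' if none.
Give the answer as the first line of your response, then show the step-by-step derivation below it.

8,6,4

step 1: discover 8; path=8; order=8
step 2: discover 6; path=8>6; order=8,6
step 3: discover 4; path=8>6>4; order=8,6,4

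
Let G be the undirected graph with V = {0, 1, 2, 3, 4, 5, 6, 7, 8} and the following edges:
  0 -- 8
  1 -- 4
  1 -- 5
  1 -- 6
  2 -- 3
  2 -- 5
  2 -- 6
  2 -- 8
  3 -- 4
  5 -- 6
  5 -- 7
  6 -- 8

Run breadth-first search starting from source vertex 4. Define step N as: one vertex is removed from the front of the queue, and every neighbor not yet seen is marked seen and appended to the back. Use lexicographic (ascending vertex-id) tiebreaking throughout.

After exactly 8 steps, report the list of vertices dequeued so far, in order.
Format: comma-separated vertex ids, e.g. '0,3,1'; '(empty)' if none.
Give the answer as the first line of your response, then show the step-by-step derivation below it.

4,1,3,5,6,2,7,8

step 1: dequeue 4; queue=[1,3]; order=4
step 2: dequeue 1; queue=[3,5,6]; order=4,1
step 3: dequeue 3; queue=[5,6,2]; order=4,1,3
step 4: dequeue 5; queue=[6,2,7]; order=4,1,3,5
step 5: dequeue 6; queue=[2,7,8]; order=4,1,3,5,6
step 6: dequeue 2; queue=[7,8]; order=4,1,3,5,6,2
step 7: dequeue 7; queue=[8]; order=4,1,3,5,6,2,7
step 8: dequeue 8; queue=[0]; order=4,1,3,5,6,2,7,8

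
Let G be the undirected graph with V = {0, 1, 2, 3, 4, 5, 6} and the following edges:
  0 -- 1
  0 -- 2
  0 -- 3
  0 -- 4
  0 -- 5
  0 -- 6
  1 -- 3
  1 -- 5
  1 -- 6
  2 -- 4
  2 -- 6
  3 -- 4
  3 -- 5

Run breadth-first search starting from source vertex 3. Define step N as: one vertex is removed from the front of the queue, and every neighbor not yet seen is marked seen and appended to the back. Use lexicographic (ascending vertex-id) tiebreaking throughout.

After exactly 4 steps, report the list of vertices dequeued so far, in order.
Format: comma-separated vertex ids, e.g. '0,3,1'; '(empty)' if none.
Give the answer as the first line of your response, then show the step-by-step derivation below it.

3,0,1,4

step 1: dequeue 3; queue=[0,1,4,5]; order=3
step 2: dequeue 0; queue=[1,4,5,2,6]; order=3,0
step 3: dequeue 1; queue=[4,5,2,6]; order=3,0,1
step 4: dequeue 4; queue=[5,2,6]; order=3,0,1,4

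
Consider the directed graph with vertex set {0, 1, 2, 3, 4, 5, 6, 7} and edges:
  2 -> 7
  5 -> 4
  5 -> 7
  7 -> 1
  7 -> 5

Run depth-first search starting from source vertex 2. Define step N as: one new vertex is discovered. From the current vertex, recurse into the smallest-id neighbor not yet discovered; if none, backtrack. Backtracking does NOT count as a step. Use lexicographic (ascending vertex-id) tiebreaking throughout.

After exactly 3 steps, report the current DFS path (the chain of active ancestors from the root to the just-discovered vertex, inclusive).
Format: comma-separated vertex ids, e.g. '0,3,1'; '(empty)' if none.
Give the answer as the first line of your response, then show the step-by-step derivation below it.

2,7,1

step 1: discover 2; path=2; order=2
step 2: discover 7; path=2>7; order=2,7
step 3: discover 1; path=2>7>1; order=2,7,1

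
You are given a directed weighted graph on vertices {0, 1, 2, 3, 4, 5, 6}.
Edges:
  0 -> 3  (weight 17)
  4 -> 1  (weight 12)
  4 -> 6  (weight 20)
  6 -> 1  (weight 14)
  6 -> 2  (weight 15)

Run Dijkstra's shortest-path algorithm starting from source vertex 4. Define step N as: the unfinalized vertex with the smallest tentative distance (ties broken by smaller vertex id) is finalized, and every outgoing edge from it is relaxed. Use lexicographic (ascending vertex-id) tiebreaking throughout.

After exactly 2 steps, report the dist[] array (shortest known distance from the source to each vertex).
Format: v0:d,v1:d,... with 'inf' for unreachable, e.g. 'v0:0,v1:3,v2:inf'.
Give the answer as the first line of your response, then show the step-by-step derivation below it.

v0:inf,v1:12,v2:inf,v3:inf,v4:0,v5:inf,v6:20

step 1: dist = v0:inf,v1:12,v2:inf,v3:inf,v4:0,v5:inf,v6:20
step 2: dist = v0:inf,v1:12,v2:inf,v3:inf,v4:0,v5:inf,v6:20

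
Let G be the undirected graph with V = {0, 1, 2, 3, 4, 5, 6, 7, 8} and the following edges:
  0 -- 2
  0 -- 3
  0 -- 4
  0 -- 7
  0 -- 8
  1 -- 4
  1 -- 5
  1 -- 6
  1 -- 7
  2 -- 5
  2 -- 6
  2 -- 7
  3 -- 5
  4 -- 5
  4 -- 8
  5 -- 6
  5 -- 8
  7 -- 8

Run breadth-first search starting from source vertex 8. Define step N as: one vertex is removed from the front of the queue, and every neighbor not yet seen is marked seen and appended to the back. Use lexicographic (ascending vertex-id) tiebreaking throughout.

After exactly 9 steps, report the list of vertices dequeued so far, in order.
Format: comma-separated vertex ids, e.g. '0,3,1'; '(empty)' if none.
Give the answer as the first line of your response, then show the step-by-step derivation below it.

8,0,4,5,7,2,3,1,6

step 1: dequeue 8; queue=[0,4,5,7]; order=8
step 2: dequeue 0; queue=[4,5,7,2,3]; order=8,0
step 3: dequeue 4; queue=[5,7,2,3,1]; order=8,0,4
step 4: dequeue 5; queue=[7,2,3,1,6]; order=8,0,4,5
step 5: dequeue 7; queue=[2,3,1,6]; order=8,0,4,5,7
step 6: dequeue 2; queue=[3,1,6]; order=8,0,4,5,7,2
step 7: dequeue 3; queue=[1,6]; order=8,0,4,5,7,2,3
step 8: dequeue 1; queue=[6]; order=8,0,4,5,7,2,3,1
step 9: dequeue 6; queue=[(empty)]; order=8,0,4,5,7,2,3,1,6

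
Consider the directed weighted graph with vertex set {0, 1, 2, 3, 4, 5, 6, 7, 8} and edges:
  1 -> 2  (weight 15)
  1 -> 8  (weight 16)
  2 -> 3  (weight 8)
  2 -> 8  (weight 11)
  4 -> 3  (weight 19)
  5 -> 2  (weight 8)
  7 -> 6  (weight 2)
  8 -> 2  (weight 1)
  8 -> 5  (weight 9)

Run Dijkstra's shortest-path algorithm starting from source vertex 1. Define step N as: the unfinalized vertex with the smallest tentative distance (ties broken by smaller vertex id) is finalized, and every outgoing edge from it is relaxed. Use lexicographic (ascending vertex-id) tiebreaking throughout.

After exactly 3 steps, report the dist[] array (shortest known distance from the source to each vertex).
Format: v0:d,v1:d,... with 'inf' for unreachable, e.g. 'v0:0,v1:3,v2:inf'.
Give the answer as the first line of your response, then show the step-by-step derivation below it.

v0:inf,v1:0,v2:15,v3:23,v4:inf,v5:25,v6:inf,v7:inf,v8:16

step 1: dist = v0:inf,v1:0,v2:15,v3:inf,v4:inf,v5:inf,v6:inf,v7:inf,v8:16
step 2: dist = v0:inf,v1:0,v2:15,v3:23,v4:inf,v5:inf,v6:inf,v7:inf,v8:16
step 3: dist = v0:inf,v1:0,v2:15,v3:23,v4:inf,v5:25,v6:inf,v7:inf,v8:16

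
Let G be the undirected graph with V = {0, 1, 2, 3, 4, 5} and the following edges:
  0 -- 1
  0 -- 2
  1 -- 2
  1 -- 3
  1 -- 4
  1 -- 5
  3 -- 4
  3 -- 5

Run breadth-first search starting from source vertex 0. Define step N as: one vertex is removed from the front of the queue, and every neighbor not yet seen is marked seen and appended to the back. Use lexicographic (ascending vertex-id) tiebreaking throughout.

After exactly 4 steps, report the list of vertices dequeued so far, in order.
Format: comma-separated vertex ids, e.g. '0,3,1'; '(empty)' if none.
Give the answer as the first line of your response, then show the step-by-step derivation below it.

0,1,2,3

step 1: dequeue 0; queue=[1,2]; order=0
step 2: dequeue 1; queue=[2,3,4,5]; order=0,1
step 3: dequeue 2; queue=[3,4,5]; order=0,1,2
step 4: dequeue 3; queue=[4,5]; order=0,1,2,3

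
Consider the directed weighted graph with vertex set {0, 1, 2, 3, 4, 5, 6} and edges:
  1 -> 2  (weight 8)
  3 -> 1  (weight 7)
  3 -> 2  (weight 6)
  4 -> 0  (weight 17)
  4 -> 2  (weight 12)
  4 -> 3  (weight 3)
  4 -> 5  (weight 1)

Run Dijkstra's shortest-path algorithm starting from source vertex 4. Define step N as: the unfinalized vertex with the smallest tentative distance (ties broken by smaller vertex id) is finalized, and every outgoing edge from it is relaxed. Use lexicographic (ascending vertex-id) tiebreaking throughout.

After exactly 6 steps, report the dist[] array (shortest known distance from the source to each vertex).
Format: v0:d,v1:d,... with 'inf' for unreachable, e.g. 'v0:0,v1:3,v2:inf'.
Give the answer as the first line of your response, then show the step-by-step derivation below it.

v0:17,v1:10,v2:9,v3:3,v4:0,v5:1,v6:inf

step 1: dist = v0:17,v1:inf,v2:12,v3:3,v4:0,v5:1,v6:inf
step 2: dist = v0:17,v1:inf,v2:12,v3:3,v4:0,v5:1,v6:inf
step 3: dist = v0:17,v1:10,v2:9,v3:3,v4:0,v5:1,v6:inf
step 4: dist = v0:17,v1:10,v2:9,v3:3,v4:0,v5:1,v6:inf
step 5: dist = v0:17,v1:10,v2:9,v3:3,v4:0,v5:1,v6:inf
step 6: dist = v0:17,v1:10,v2:9,v3:3,v4:0,v5:1,v6:inf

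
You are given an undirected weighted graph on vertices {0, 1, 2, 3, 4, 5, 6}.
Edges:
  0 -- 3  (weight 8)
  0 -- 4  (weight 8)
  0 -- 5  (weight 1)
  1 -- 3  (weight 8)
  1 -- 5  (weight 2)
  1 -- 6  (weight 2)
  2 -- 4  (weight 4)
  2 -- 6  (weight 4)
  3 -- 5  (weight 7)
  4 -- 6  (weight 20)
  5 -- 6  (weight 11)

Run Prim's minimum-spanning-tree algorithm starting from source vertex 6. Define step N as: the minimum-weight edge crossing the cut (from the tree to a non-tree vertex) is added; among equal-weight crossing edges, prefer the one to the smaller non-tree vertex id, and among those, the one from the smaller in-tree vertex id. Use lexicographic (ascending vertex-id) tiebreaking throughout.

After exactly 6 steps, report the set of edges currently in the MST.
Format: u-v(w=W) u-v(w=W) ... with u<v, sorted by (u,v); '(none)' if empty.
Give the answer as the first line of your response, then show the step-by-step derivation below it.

0-5(w=1) 1-5(w=2) 1-6(w=2) 2-4(w=4) 2-6(w=4) 3-5(w=7)

step 1: add edge 1-6 (w=2); MST = {1-6(w=2)}
step 2: add edge 1-5 (w=2); MST = {1-5(w=2) 1-6(w=2)}
step 3: add edge 0-5 (w=1); MST = {0-5(w=1) 1-5(w=2) 1-6(w=2)}
step 4: add edge 2-6 (w=4); MST = {0-5(w=1) 1-5(w=2) 1-6(w=2) 2-6(w=4)}
step 5: add edge 2-4 (w=4); MST = {0-5(w=1) 1-5(w=2) 1-6(w=2) 2-4(w=4) 2-6(w=4)}
step 6: add edge 3-5 (w=7); MST = {0-5(w=1) 1-5(w=2) 1-6(w=2) 2-4(w=4) 2-6(w=4) 3-5(w=7)}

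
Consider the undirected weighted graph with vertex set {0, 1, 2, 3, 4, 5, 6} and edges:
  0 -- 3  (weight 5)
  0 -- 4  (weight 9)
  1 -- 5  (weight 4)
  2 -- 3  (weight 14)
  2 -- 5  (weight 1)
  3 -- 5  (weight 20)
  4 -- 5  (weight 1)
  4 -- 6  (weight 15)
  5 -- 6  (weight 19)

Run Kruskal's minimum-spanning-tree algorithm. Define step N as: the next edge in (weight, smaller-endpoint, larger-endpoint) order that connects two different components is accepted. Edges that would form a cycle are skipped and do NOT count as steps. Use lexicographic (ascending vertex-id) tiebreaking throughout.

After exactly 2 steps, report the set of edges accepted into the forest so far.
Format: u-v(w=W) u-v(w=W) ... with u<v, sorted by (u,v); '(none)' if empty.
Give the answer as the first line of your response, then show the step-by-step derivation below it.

2-5(w=1) 4-5(w=1)

step 1: add edge 2-5 (w=1); MST = {2-5(w=1)}
step 2: add edge 4-5 (w=1); MST = {2-5(w=1) 4-5(w=1)}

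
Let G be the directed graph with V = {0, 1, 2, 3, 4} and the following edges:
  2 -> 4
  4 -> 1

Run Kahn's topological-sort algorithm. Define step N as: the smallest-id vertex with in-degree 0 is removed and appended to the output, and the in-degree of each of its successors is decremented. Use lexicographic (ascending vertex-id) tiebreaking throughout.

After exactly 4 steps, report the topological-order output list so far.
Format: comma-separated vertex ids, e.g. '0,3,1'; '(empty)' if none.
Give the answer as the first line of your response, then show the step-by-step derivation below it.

0,2,3,4

step 1: output 0; order=[0]; indeg=(0,1,0,0,1)
step 2: output 2; order=[0,2]; indeg=(0,1,0,0,0)
step 3: output 3; order=[0,2,3]; indeg=(0,1,0,0,0)
step 4: output 4; order=[0,2,3,4]; indeg=(0,0,0,0,0)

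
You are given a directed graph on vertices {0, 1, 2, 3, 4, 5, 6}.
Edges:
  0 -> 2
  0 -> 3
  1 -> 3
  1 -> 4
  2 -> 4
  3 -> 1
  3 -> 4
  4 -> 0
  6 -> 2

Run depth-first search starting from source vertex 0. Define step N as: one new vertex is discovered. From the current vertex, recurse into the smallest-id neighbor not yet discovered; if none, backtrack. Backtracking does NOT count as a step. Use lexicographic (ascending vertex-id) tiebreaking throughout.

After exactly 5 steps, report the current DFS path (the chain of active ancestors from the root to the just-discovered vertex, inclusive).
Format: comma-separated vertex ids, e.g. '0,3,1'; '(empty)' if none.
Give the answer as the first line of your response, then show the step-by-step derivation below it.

0,3,1

step 1: discover 0; path=0; order=0
step 2: discover 2; path=0>2; order=0,2
step 3: discover 4; path=0>2>4; order=0,2,4
step 4: discover 3; path=0>3; order=0,2,4,3
step 5: discover 1; path=0>3>1; order=0,2,4,3,1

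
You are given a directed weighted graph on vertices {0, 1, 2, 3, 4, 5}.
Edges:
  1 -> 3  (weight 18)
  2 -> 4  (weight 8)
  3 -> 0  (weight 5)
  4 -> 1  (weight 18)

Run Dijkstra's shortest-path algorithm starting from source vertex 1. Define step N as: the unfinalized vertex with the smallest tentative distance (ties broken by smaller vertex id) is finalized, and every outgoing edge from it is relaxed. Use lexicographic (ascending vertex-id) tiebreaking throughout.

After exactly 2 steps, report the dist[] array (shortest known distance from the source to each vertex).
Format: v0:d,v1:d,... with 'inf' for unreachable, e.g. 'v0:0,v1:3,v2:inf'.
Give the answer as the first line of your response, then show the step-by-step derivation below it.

v0:23,v1:0,v2:inf,v3:18,v4:inf,v5:inf

step 1: dist = v0:inf,v1:0,v2:inf,v3:18,v4:inf,v5:inf
step 2: dist = v0:23,v1:0,v2:inf,v3:18,v4:inf,v5:inf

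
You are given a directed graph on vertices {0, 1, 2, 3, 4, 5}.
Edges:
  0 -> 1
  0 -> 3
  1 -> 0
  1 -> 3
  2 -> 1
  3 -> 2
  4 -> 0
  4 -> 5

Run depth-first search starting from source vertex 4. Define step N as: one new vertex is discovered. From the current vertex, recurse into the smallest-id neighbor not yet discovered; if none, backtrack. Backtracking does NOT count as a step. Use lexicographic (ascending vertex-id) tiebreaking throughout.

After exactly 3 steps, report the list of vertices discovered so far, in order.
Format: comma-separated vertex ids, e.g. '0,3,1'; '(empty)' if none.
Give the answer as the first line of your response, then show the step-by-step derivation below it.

4,0,1

step 1: discover 4; path=4; order=4
step 2: discover 0; path=4>0; order=4,0
step 3: discover 1; path=4>0>1; order=4,0,1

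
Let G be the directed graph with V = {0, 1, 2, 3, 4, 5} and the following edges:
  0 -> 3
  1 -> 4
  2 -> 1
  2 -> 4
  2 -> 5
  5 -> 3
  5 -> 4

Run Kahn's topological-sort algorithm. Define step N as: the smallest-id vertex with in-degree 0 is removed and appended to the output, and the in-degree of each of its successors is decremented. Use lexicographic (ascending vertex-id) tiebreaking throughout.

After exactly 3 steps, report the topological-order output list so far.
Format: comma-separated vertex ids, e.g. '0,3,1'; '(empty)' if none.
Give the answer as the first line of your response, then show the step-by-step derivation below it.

0,2,1

step 1: output 0; order=[0]; indeg=(0,1,0,1,3,1)
step 2: output 2; order=[0,2]; indeg=(0,0,0,1,2,0)
step 3: output 1; order=[0,2,1]; indeg=(0,0,0,1,1,0)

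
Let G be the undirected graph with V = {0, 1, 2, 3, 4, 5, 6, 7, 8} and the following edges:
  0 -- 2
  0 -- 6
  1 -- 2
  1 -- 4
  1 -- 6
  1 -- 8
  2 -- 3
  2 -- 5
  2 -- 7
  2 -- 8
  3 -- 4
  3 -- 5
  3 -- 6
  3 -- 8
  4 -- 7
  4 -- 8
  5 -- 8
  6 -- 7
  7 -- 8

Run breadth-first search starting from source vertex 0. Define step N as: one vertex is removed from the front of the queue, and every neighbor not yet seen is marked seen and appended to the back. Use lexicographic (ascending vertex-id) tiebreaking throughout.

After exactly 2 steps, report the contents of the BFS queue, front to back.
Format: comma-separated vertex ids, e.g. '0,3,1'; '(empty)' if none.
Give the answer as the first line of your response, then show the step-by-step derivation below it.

6,1,3,5,7,8

step 1: dequeue 0; queue=[2,6]; order=0
step 2: dequeue 2; queue=[6,1,3,5,7,8]; order=0,2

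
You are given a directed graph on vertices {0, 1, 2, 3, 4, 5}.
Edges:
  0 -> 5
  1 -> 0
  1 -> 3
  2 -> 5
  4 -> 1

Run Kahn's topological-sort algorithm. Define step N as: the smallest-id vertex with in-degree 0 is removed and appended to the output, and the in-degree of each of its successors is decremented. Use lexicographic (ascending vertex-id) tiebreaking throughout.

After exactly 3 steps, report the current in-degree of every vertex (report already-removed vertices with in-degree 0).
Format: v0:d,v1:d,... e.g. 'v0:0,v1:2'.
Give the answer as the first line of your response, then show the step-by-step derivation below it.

v0:0,v1:0,v2:0,v3:0,v4:0,v5:1

step 1: output 2; order=[2]; indeg=(1,1,0,1,0,1)
step 2: output 4; order=[2,4]; indeg=(1,0,0,1,0,1)
step 3: output 1; order=[2,4,1]; indeg=(0,0,0,0,0,1)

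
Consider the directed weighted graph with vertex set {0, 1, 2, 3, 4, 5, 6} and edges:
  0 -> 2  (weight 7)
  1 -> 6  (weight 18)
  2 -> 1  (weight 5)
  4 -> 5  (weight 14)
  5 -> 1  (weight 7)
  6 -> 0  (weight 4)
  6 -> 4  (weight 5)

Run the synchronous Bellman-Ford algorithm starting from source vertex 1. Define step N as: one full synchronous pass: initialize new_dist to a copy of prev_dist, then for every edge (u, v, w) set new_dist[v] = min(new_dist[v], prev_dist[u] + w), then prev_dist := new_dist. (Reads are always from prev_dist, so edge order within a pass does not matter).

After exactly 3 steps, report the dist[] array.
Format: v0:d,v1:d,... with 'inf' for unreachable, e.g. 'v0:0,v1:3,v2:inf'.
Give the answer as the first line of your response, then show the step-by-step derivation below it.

v0:22,v1:0,v2:29,v3:inf,v4:23,v5:37,v6:18

step 1: dist = v0:inf,v1:0,v2:inf,v3:inf,v4:inf,v5:inf,v6:18
step 2: dist = v0:22,v1:0,v2:inf,v3:inf,v4:23,v5:inf,v6:18
step 3: dist = v0:22,v1:0,v2:29,v3:inf,v4:23,v5:37,v6:18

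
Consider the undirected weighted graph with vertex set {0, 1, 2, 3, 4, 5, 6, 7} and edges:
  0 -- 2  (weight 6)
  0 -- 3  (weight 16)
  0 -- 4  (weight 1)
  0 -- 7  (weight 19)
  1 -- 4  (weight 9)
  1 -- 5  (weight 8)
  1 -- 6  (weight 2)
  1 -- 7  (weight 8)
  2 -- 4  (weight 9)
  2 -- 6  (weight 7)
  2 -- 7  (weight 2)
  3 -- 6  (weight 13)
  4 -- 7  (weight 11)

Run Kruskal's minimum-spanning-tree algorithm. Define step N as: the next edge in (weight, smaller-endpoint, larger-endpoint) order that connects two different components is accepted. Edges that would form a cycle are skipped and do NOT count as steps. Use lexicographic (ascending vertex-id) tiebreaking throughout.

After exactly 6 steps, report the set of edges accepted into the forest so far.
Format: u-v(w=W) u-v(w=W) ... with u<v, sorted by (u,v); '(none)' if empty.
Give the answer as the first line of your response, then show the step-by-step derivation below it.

0-2(w=6) 0-4(w=1) 1-5(w=8) 1-6(w=2) 2-6(w=7) 2-7(w=2)

step 1: add edge 0-4 (w=1); MST = {0-4(w=1)}
step 2: add edge 1-6 (w=2); MST = {0-4(w=1) 1-6(w=2)}
step 3: add edge 2-7 (w=2); MST = {0-4(w=1) 1-6(w=2) 2-7(w=2)}
step 4: add edge 0-2 (w=6); MST = {0-2(w=6) 0-4(w=1) 1-6(w=2) 2-7(w=2)}
step 5: add edge 2-6 (w=7); MST = {0-2(w=6) 0-4(w=1) 1-6(w=2) 2-6(w=7) 2-7(w=2)}
step 6: add edge 1-5 (w=8); MST = {0-2(w=6) 0-4(w=1) 1-5(w=8) 1-6(w=2) 2-6(w=7) 2-7(w=2)}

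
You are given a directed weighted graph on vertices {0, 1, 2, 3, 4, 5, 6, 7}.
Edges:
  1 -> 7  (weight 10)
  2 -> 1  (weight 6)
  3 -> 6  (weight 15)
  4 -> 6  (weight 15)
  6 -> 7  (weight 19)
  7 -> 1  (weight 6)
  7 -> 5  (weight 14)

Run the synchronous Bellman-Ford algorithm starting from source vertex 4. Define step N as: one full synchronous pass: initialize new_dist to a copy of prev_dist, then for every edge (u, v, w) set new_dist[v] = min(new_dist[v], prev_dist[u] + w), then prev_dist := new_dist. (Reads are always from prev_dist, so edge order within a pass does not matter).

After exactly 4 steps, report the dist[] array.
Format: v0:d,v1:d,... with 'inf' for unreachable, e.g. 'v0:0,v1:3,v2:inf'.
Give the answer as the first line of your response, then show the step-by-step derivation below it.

v0:inf,v1:40,v2:inf,v3:inf,v4:0,v5:48,v6:15,v7:34

step 1: dist = v0:inf,v1:inf,v2:inf,v3:inf,v4:0,v5:inf,v6:15,v7:inf
step 2: dist = v0:inf,v1:inf,v2:inf,v3:inf,v4:0,v5:inf,v6:15,v7:34
step 3: dist = v0:inf,v1:40,v2:inf,v3:inf,v4:0,v5:48,v6:15,v7:34
step 4: dist = v0:inf,v1:40,v2:inf,v3:inf,v4:0,v5:48,v6:15,v7:34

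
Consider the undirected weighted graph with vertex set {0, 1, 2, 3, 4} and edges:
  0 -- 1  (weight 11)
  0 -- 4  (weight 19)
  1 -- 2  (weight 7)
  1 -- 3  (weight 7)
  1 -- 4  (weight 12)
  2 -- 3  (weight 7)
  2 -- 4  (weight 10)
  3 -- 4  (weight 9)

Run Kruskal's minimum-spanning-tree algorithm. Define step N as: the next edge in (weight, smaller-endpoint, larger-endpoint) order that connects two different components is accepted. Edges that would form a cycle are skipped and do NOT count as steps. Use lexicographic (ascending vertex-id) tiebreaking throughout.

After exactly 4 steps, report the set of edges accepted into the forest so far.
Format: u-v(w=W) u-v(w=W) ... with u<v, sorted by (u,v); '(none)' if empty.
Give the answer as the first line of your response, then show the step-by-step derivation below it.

0-1(w=11) 1-2(w=7) 1-3(w=7) 3-4(w=9)

step 1: add edge 1-2 (w=7); MST = {1-2(w=7)}
step 2: add edge 1-3 (w=7); MST = {1-2(w=7) 1-3(w=7)}
step 3: add edge 3-4 (w=9); MST = {1-2(w=7) 1-3(w=7) 3-4(w=9)}
step 4: add edge 0-1 (w=11); MST = {0-1(w=11) 1-2(w=7) 1-3(w=7) 3-4(w=9)}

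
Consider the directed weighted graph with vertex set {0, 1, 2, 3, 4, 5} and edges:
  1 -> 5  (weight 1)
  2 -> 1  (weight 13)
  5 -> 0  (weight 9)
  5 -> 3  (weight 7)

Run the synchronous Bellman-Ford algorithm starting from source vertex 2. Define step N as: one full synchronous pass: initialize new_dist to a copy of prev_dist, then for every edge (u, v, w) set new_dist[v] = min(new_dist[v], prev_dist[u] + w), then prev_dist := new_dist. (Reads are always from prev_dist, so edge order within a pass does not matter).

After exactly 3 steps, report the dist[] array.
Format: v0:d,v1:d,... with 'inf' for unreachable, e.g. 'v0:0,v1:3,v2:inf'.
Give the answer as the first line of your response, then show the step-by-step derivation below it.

v0:23,v1:13,v2:0,v3:21,v4:inf,v5:14

step 1: dist = v0:inf,v1:13,v2:0,v3:inf,v4:inf,v5:inf
step 2: dist = v0:inf,v1:13,v2:0,v3:inf,v4:inf,v5:14
step 3: dist = v0:23,v1:13,v2:0,v3:21,v4:inf,v5:14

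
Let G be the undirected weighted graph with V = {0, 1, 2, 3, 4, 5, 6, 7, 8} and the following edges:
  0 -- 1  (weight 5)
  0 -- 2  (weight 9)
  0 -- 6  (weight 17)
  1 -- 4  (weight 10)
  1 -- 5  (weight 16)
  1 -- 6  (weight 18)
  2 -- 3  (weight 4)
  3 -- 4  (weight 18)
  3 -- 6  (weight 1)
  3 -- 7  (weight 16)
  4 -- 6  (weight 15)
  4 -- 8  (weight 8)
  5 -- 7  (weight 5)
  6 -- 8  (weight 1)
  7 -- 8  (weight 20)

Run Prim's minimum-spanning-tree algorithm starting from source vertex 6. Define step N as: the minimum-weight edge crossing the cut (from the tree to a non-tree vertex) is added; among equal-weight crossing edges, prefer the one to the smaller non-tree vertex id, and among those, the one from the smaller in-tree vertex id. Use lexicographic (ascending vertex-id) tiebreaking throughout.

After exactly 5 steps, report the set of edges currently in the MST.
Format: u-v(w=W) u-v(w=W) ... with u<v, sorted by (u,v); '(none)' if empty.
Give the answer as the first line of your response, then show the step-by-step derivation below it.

0-2(w=9) 2-3(w=4) 3-6(w=1) 4-8(w=8) 6-8(w=1)

step 1: add edge 3-6 (w=1); MST = {3-6(w=1)}
step 2: add edge 6-8 (w=1); MST = {3-6(w=1) 6-8(w=1)}
step 3: add edge 2-3 (w=4); MST = {2-3(w=4) 3-6(w=1) 6-8(w=1)}
step 4: add edge 4-8 (w=8); MST = {2-3(w=4) 3-6(w=1) 4-8(w=8) 6-8(w=1)}
step 5: add edge 0-2 (w=9); MST = {0-2(w=9) 2-3(w=4) 3-6(w=1) 4-8(w=8) 6-8(w=1)}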